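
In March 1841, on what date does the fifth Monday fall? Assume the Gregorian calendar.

March 1, 1841 is a Monday.
The first Monday is therefore March 1 (same day).
The fifth Monday is 1 + 4×7 = March 29.

March 29, 1841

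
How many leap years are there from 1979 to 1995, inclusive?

Multiples of 4 in [1979,1995]: 4.
Of those, multiples of 100: 0 (not leap unless ÷400).
Multiples of 400: 0.
Leap years = 4 − 0 + 0 = 4.

4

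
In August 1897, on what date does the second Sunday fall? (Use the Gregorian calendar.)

August 1, 1897 is a Sunday.
The first Sunday is therefore August 1 (same day).
The second Sunday is 1 + 1×7 = August 8.

August 8, 1897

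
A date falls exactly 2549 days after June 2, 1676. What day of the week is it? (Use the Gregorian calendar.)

Wednesday

First find the weekday of Jun 2, 1676. Doomsday rule: the anchor day for the 1600s is Tuesday. For year 76: 76÷12 = 6 r 4, and 4÷4 = 1, so 6+4+1 = 11.
Tuesday + 11 ≡ Saturday — that's 1676's doomsday.
In June the doomsday date is Jun 6.
Jun 2 is 4 days before Jun 6; 4 mod 7 = 4, so Saturday − 4 = Tuesday.
2549 mod 7 = 1, so 2549 days after a Tuesday is Tuesday + 1 = Wednesday.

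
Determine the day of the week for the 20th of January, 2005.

Thursday

Doomsday rule: the anchor day for the 2000s is Tuesday. For year 05: 5÷12 = 0 r 5, and 5÷4 = 1, so 0+5+1 = 6.
Tuesday + 6 ≡ Monday — that's 2005's doomsday.
In January the doomsday date is Jan 3 (2005 is not a leap year).
Jan 20 is 17 days after Jan 3; 17 mod 7 = 3, so Monday + 3 = Thursday.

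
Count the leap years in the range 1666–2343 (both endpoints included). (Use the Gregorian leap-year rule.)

Multiples of 4 in [1666,2343]: 169.
Of those, multiples of 100: 7 (not leap unless ÷400).
Multiples of 400: 1.
Leap years = 169 − 7 + 1 = 163.

163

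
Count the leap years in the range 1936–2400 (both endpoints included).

Multiples of 4 in [1936,2400]: 117.
Of those, multiples of 100: 5 (not leap unless ÷400).
Multiples of 400: 2.
Leap years = 117 − 5 + 2 = 114.

114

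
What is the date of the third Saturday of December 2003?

December 20, 2003

December 1, 2003 is a Monday.
The first Saturday is therefore December 6 (5 days later).
The third Saturday is 6 + 2×7 = December 20.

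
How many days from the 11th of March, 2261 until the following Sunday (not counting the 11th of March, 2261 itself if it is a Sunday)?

Mar 11, 2261 is a Monday.
From Monday to the next Sunday is 6 days.

6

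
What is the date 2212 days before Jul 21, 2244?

−366 (one year; includes Feb 29, 2244) → Jul 21, 2243 (1846 left).
−365 (one year) → Jul 21, 2242 (1481 left).
−365 (one year) → Jul 21, 2241 (1116 left).
−365 (one year) → Jul 21, 2240 (751 left).
−366 (one year; includes Feb 29, 2240) → Jul 21, 2239 (385 left).
−21 → Jun 30, 2239 (end of Jun, 30 days; 364 left).
−30 → May 31, 2239 (end of May, 31 days; 334 left).
−31 → Apr 30, 2239 (end of Apr, 30 days; 303 left).
−30 → Mar 31, 2239 (end of Mar, 31 days; 273 left).
−31 → Feb 28, 2239 (end of Feb, 28 days; 242 left).
−28 → Jan 31, 2239 (end of Jan, 31 days; 214 left).
−31 → Dec 31, 2238 (end of Dec, 31 days; 183 left).
−31 → Nov 30, 2238 (end of Nov, 30 days; 152 left).
−30 → Oct 31, 2238 (end of Oct, 31 days; 122 left).
−31 → Sep 30, 2238 (end of Sep, 30 days; 91 left).
−30 → Aug 31, 2238 (end of Aug, 31 days; 61 left).
−31 → Jul 31, 2238 (end of Jul, 31 days; 30 left).
−30 → Jul 1, 2238.

July 1, 2238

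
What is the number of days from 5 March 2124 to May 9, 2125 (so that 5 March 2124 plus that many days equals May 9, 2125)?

Mar 5, 2124 → Mar 5, 2125: 365 days.
Mar 5, 2125 → Apr 5, 2125: 31 days (March has 31).
Apr 5, 2125 → May 5, 2125: 30 days (April has 30).
May 5, 2125 → May 9, 2125: 4 days.
Total: 430 days.

430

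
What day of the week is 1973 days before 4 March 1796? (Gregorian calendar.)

Saturday

Mar 4, 1796 is a Friday.
1973 mod 7 = 6, so 1973 days before a Friday is Friday − 6 = Saturday.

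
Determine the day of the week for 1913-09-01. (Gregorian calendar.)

Monday

Doomsday rule: the anchor day for the 1900s is Wednesday. For year 13: 13÷12 = 1 r 1, and 1÷4 = 0, so 1+1+0 = 2.
Wednesday + 2 ≡ Friday — that's 1913's doomsday.
In September the doomsday date is Sep 5.
Sep 1 is 4 days before Sep 5; 4 mod 7 = 4, so Friday − 4 = Monday.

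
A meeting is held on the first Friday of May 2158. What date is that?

May 1, 2158 is a Monday.
The first Friday is therefore May 5 (4 days later).

May 5, 2158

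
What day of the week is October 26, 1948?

January 1, 1948 is a Thursday.
Jan 1, 1948 → Feb 1, 1948: 31 days (January has 31).
Feb 1, 1948 → Mar 1, 1948: 29 days (February has 29).
Mar 1, 1948 → Apr 1, 1948: 31 days (March has 31).
Apr 1, 1948 → May 1, 1948: 30 days (April has 30).
May 1, 1948 → Jun 1, 1948: 31 days (May has 31).
Jun 1, 1948 → Jul 1, 1948: 30 days (June has 30).
Jul 1, 1948 → Aug 1, 1948: 31 days (July has 31).
Aug 1, 1948 → Sep 1, 1948: 31 days (August has 31).
Sep 1, 1948 → Oct 1, 1948: 30 days (September has 30).
Oct 1, 1948 → Oct 26, 1948: 25 days.
Total: 299 days.
299 mod 7 = 5, so Thursday + 5 = Tuesday.

Tuesday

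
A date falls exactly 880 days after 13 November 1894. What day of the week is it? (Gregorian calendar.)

Sunday

First find the weekday of Nov 13, 1894. Doomsday rule: the anchor day for the 1800s is Friday. For year 94: 94÷12 = 7 r 10, and 10÷4 = 2, so 7+10+2 = 19.
Friday + 19 ≡ Wednesday — that's 1894's doomsday.
In November the doomsday date is Nov 7.
Nov 13 is 6 days after Nov 7; 6 mod 7 = 6, so Wednesday + 6 = Tuesday.
880 mod 7 = 5, so 880 days after a Tuesday is Tuesday + 5 = Sunday.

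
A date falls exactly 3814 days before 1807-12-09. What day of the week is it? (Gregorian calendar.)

Dec 9, 1807 is a Wednesday.
3814 mod 7 = 6, so 3814 days before a Wednesday is Wednesday − 6 = Thursday.

Thursday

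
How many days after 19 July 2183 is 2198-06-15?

Jul 19, 2183 → Jul 19, 2184: 366 days (Feb 29, 2184 is in that span).
Jul 19, 2184 → Jul 19, 2185: 365 days.
Jul 19, 2185 → Jul 19, 2186: 365 days.
Jul 19, 2186 → Jul 19, 2187: 365 days.
Jul 19, 2187 → Jul 19, 2188: 366 days (Feb 29, 2188 is in that span).
Jul 19, 2188 → Jul 19, 2189: 365 days.
Jul 19, 2189 → Jul 19, 2190: 365 days.
Jul 19, 2190 → Jul 19, 2191: 365 days.
Jul 19, 2191 → Jul 19, 2192: 366 days (Feb 29, 2192 is in that span).
Jul 19, 2192 → Jul 19, 2193: 365 days.
Jul 19, 2193 → Jul 19, 2194: 365 days.
Jul 19, 2194 → Jul 19, 2195: 365 days.
Jul 19, 2195 → Jul 19, 2196: 366 days (Feb 29, 2196 is in that span).
Jul 19, 2196 → Jul 19, 2197: 365 days.
Jul 19, 2197 → Aug 19, 2197: 31 days (July has 31).
Aug 19, 2197 → Sep 19, 2197: 31 days (August has 31).
Sep 19, 2197 → Oct 19, 2197: 30 days (September has 30).
Oct 19, 2197 → Nov 19, 2197: 31 days (October has 31).
Nov 19, 2197 → Dec 19, 2197: 30 days (November has 30).
Dec 19, 2197 → Jan 19, 2198: 31 days (December has 31).
Jan 19, 2198 → Feb 19, 2198: 31 days (January has 31).
Feb 19, 2198 → Mar 19, 2198: 28 days (February has 28).
Mar 19, 2198 → Apr 19, 2198: 31 days (March has 31).
Apr 19, 2198 → May 19, 2198: 30 days (April has 30).
May 19, 2198 → Jun 15, 2198: 27 days.
Total: 5445 days.

5445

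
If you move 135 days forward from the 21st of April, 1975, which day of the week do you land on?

Wednesday

First find the weekday of Apr 21, 1975. Doomsday rule: the anchor day for the 1900s is Wednesday. For year 75: 75÷12 = 6 r 3, and 3÷4 = 0, so 6+3+0 = 9.
Wednesday + 9 ≡ Friday — that's 1975's doomsday.
In April the doomsday date is Apr 4.
Apr 21 is 17 days after Apr 4; 17 mod 7 = 3, so Friday + 3 = Monday.
135 mod 7 = 2, so 135 days after a Monday is Monday + 2 = Wednesday.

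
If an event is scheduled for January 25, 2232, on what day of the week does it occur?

Doomsday rule: the anchor day for the 2200s is Friday. For year 32: 32÷12 = 2 r 8, and 8÷4 = 2, so 2+8+2 = 12.
Friday + 12 ≡ Wednesday — that's 2232's doomsday.
In January the doomsday date is Jan 4 (2232 is a leap year (divisible by 4)).
Jan 25 is 21 days after Jan 4; 21 mod 7 = 0, so Wednesday + 0 = Wednesday.

Wednesday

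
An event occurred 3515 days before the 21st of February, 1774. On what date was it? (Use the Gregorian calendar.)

July 8, 1764

−365 (one year) → Feb 21, 1773 (3150 left).
−366 (one year; includes Feb 29, 1772) → Feb 21, 1772 (2784 left).
−365 (one year) → Feb 21, 1771 (2419 left).
−365 (one year) → Feb 21, 1770 (2054 left).
−365 (one year) → Feb 21, 1769 (1689 left).
−366 (one year; includes Feb 29, 1768) → Feb 21, 1768 (1323 left).
−365 (one year) → Feb 21, 1767 (958 left).
−365 (one year) → Feb 21, 1766 (593 left).
−365 (one year) → Feb 21, 1765 (228 left).
−21 → Jan 31, 1765 (end of Jan, 31 days; 207 left).
−31 → Dec 31, 1764 (end of Dec, 31 days; 176 left).
−31 → Nov 30, 1764 (end of Nov, 30 days; 145 left).
−30 → Oct 31, 1764 (end of Oct, 31 days; 115 left).
−31 → Sep 30, 1764 (end of Sep, 30 days; 84 left).
−30 → Aug 31, 1764 (end of Aug, 31 days; 54 left).
−31 → Jul 31, 1764 (end of Jul, 31 days; 23 left).
−23 → Jul 8, 1764.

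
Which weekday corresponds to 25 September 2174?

Sunday

Doomsday rule: the anchor day for the 2100s is Sunday. For year 74: 74÷12 = 6 r 2, and 2÷4 = 0, so 6+2+0 = 8.
Sunday + 8 ≡ Monday — that's 2174's doomsday.
In September the doomsday date is Sep 5.
Sep 25 is 20 days after Sep 5; 20 mod 7 = 6, so Monday + 6 = Sunday.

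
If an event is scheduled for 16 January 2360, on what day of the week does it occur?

Saturday

Doomsday rule: the anchor day for the 2300s is Wednesday. For year 60: 60÷12 = 5 r 0, and 0÷4 = 0, so 5+0+0 = 5.
Wednesday + 5 ≡ Monday — that's 2360's doomsday.
In January the doomsday date is Jan 4 (2360 is a leap year (divisible by 4)).
Jan 16 is 12 days after Jan 4; 12 mod 7 = 5, so Monday + 5 = Saturday.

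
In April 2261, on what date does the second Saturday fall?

April 13, 2261

April 1, 2261 is a Monday.
The first Saturday is therefore April 6 (5 days later).
The second Saturday is 6 + 1×7 = April 13.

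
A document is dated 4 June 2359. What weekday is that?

Doomsday rule: the anchor day for the 2300s is Wednesday. For year 59: 59÷12 = 4 r 11, and 11÷4 = 2, so 4+11+2 = 17.
Wednesday + 17 ≡ Saturday — that's 2359's doomsday.
In June the doomsday date is Jun 6.
Jun 4 is 2 days before Jun 6; 2 mod 7 = 2, so Saturday − 2 = Thursday.

Thursday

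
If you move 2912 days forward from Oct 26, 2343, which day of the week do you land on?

First find the weekday of Oct 26, 2343. Doomsday rule: the anchor day for the 2300s is Wednesday. For year 43: 43÷12 = 3 r 7, and 7÷4 = 1, so 3+7+1 = 11.
Wednesday + 11 ≡ Sunday — that's 2343's doomsday.
In October the doomsday date is Oct 10.
Oct 26 is 16 days after Oct 10; 16 mod 7 = 2, so Sunday + 2 = Tuesday.
2912 mod 7 = 0, so 2912 days after a Tuesday is Tuesday + 0 = Tuesday.

Tuesday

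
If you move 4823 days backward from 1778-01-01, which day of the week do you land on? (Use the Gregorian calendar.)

First find the weekday of Jan 1, 1778. Doomsday rule: the anchor day for the 1700s is Sunday. For year 78: 78÷12 = 6 r 6, and 6÷4 = 1, so 6+6+1 = 13.
Sunday + 13 ≡ Saturday — that's 1778's doomsday.
In January the doomsday date is Jan 3 (1778 is not a leap year).
Jan 1 is 2 days before Jan 3; 2 mod 7 = 2, so Saturday − 2 = Thursday.
4823 mod 7 = 0, so 4823 days before a Thursday is Thursday − 0 = Thursday.

Thursday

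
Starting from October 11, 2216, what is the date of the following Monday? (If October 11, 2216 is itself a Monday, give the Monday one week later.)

Oct 11, 2216 is a Friday.
From Friday to the next Monday is 3 days.
Oct 11, 2216 + 3 = Oct 14, 2216.

October 14, 2216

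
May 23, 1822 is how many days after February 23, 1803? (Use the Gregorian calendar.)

Feb 23, 1803 → Feb 23, 1804: 365 days.
Feb 23, 1804 → Feb 23, 1805: 366 days (Feb 29, 1804 is in that span).
Feb 23, 1805 → Feb 23, 1806: 365 days.
Feb 23, 1806 → Feb 23, 1807: 365 days.
Feb 23, 1807 → Feb 23, 1808: 365 days.
Feb 23, 1808 → Feb 23, 1809: 366 days (Feb 29, 1808 is in that span).
Feb 23, 1809 → Feb 23, 1810: 365 days.
Feb 23, 1810 → Feb 23, 1811: 365 days.
Feb 23, 1811 → Feb 23, 1812: 365 days.
Feb 23, 1812 → Feb 23, 1813: 366 days (Feb 29, 1812 is in that span).
Feb 23, 1813 → Feb 23, 1814: 365 days.
Feb 23, 1814 → Feb 23, 1815: 365 days.
Feb 23, 1815 → Feb 23, 1816: 365 days.
Feb 23, 1816 → Feb 23, 1817: 366 days (Feb 29, 1816 is in that span).
Feb 23, 1817 → Feb 23, 1818: 365 days.
Feb 23, 1818 → Feb 23, 1819: 365 days.
Feb 23, 1819 → Feb 23, 1820: 365 days.
Feb 23, 1820 → Feb 23, 1821: 366 days (Feb 29, 1820 is in that span).
Feb 23, 1821 → Feb 23, 1822: 365 days.
Feb 23, 1822 → Mar 23, 1822: 28 days (February has 28).
Mar 23, 1822 → Apr 23, 1822: 31 days (March has 31).
Apr 23, 1822 → May 23, 1822: 30 days.
Total: 7029 days.

7029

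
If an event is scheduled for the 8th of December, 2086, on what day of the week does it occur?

Doomsday rule: the anchor day for the 2000s is Tuesday. For year 86: 86÷12 = 7 r 2, and 2÷4 = 0, so 7+2+0 = 9.
Tuesday + 9 ≡ Thursday — that's 2086's doomsday.
In December the doomsday date is Dec 12.
Dec 8 is 4 days before Dec 12; 4 mod 7 = 4, so Thursday − 4 = Sunday.

Sunday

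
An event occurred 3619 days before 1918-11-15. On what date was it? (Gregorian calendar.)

−365 (one year) → Nov 15, 1917 (3254 left).
−365 (one year) → Nov 15, 1916 (2889 left).
−366 (one year; includes Feb 29, 1916) → Nov 15, 1915 (2523 left).
−365 (one year) → Nov 15, 1914 (2158 left).
−365 (one year) → Nov 15, 1913 (1793 left).
−365 (one year) → Nov 15, 1912 (1428 left).
−366 (one year; includes Feb 29, 1912) → Nov 15, 1911 (1062 left).
−365 (one year) → Nov 15, 1910 (697 left).
−365 (one year) → Nov 15, 1909 (332 left).
−15 → Oct 31, 1909 (end of Oct, 31 days; 317 left).
−31 → Sep 30, 1909 (end of Sep, 30 days; 286 left).
−30 → Aug 31, 1909 (end of Aug, 31 days; 256 left).
−31 → Jul 31, 1909 (end of Jul, 31 days; 225 left).
−31 → Jun 30, 1909 (end of Jun, 30 days; 194 left).
−30 → May 31, 1909 (end of May, 31 days; 164 left).
−31 → Apr 30, 1909 (end of Apr, 30 days; 133 left).
−30 → Mar 31, 1909 (end of Mar, 31 days; 103 left).
−31 → Feb 28, 1909 (end of Feb, 28 days; 72 left).
−28 → Jan 31, 1909 (end of Jan, 31 days; 44 left).
−31 → Dec 31, 1908 (end of Dec, 31 days; 13 left).
−13 → Dec 18, 1908.

December 18, 1908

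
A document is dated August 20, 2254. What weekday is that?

Sunday

Doomsday rule: the anchor day for the 2200s is Friday. For year 54: 54÷12 = 4 r 6, and 6÷4 = 1, so 4+6+1 = 11.
Friday + 11 ≡ Tuesday — that's 2254's doomsday.
In August the doomsday date is Aug 8.
Aug 20 is 12 days after Aug 8; 12 mod 7 = 5, so Tuesday + 5 = Sunday.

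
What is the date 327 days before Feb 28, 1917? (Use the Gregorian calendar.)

April 7, 1916

−28 → Jan 31, 1917 (end of Jan, 31 days; 299 left).
−31 → Dec 31, 1916 (end of Dec, 31 days; 268 left).
−31 → Nov 30, 1916 (end of Nov, 30 days; 237 left).
−30 → Oct 31, 1916 (end of Oct, 31 days; 207 left).
−31 → Sep 30, 1916 (end of Sep, 30 days; 176 left).
−30 → Aug 31, 1916 (end of Aug, 31 days; 146 left).
−31 → Jul 31, 1916 (end of Jul, 31 days; 115 left).
−31 → Jun 30, 1916 (end of Jun, 30 days; 84 left).
−30 → May 31, 1916 (end of May, 31 days; 54 left).
−31 → Apr 30, 1916 (end of Apr, 30 days; 23 left).
−23 → Apr 7, 1916.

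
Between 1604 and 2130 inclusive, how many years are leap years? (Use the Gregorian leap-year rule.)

Multiples of 4 in [1604,2130]: 132.
Of those, multiples of 100: 5 (not leap unless ÷400).
Multiples of 400: 1.
Leap years = 132 − 5 + 1 = 128.

128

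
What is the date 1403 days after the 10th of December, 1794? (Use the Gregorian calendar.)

October 13, 1798

+365 (one year) → Dec 10, 1795 (1038 left).
+366 (one year; includes Feb 29, 1796) → Dec 10, 1796 (672 left).
+365 (one year) → Dec 10, 1797 (307 left).
Dec has 31 days: +22 → Jan 1, 1798 (285 left).
Jan has 31 days: +31 → Feb 1, 1798 (254 left).
Feb has 28 days: +28 → Mar 1, 1798 (226 left).
Mar has 31 days: +31 → Apr 1, 1798 (195 left).
Apr has 30 days: +30 → May 1, 1798 (165 left).
May has 31 days: +31 → Jun 1, 1798 (134 left).
Jun has 30 days: +30 → Jul 1, 1798 (104 left).
Jul has 31 days: +31 → Aug 1, 1798 (73 left).
Aug has 31 days: +31 → Sep 1, 1798 (42 left).
Sep has 30 days: +30 → Oct 1, 1798 (12 left).
+12 → Oct 13, 1798.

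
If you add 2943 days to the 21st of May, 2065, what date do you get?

+365 (one year) → May 21, 2066 (2578 left).
+365 (one year) → May 21, 2067 (2213 left).
+366 (one year; includes Feb 29, 2068) → May 21, 2068 (1847 left).
+365 (one year) → May 21, 2069 (1482 left).
+365 (one year) → May 21, 2070 (1117 left).
+365 (one year) → May 21, 2071 (752 left).
+366 (one year; includes Feb 29, 2072) → May 21, 2072 (386 left).
May has 31 days: +11 → Jun 1, 2072 (375 left).
Jun has 30 days: +30 → Jul 1, 2072 (345 left).
Jul has 31 days: +31 → Aug 1, 2072 (314 left).
Aug has 31 days: +31 → Sep 1, 2072 (283 left).
Sep has 30 days: +30 → Oct 1, 2072 (253 left).
Oct has 31 days: +31 → Nov 1, 2072 (222 left).
Nov has 30 days: +30 → Dec 1, 2072 (192 left).
Dec has 31 days: +31 → Jan 1, 2073 (161 left).
Jan has 31 days: +31 → Feb 1, 2073 (130 left).
Feb has 28 days: +28 → Mar 1, 2073 (102 left).
Mar has 31 days: +31 → Apr 1, 2073 (71 left).
Apr has 30 days: +30 → May 1, 2073 (41 left).
May has 31 days: +31 → Jun 1, 2073 (10 left).
+10 → Jun 11, 2073.

June 11, 2073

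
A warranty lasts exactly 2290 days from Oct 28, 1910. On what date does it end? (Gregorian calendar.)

+365 (one year) → Oct 28, 1911 (1925 left).
+366 (one year; includes Feb 29, 1912) → Oct 28, 1912 (1559 left).
+365 (one year) → Oct 28, 1913 (1194 left).
+365 (one year) → Oct 28, 1914 (829 left).
+365 (one year) → Oct 28, 1915 (464 left).
+366 (one year; includes Feb 29, 1916) → Oct 28, 1916 (98 left).
Oct has 31 days: +4 → Nov 1, 1916 (94 left).
Nov has 30 days: +30 → Dec 1, 1916 (64 left).
Dec has 31 days: +31 → Jan 1, 1917 (33 left).
Jan has 31 days: +31 → Feb 1, 1917 (2 left).
+2 → Feb 3, 1917.

February 3, 1917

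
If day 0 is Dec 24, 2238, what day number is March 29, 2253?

5209

Dec 24, 2238 → Dec 24, 2239: 365 days.
Dec 24, 2239 → Dec 24, 2240: 366 days (Feb 29, 2240 is in that span).
Dec 24, 2240 → Dec 24, 2241: 365 days.
Dec 24, 2241 → Dec 24, 2242: 365 days.
Dec 24, 2242 → Dec 24, 2243: 365 days.
Dec 24, 2243 → Dec 24, 2244: 366 days (Feb 29, 2244 is in that span).
Dec 24, 2244 → Dec 24, 2245: 365 days.
Dec 24, 2245 → Dec 24, 2246: 365 days.
Dec 24, 2246 → Dec 24, 2247: 365 days.
Dec 24, 2247 → Dec 24, 2248: 366 days (Feb 29, 2248 is in that span).
Dec 24, 2248 → Dec 24, 2249: 365 days.
Dec 24, 2249 → Dec 24, 2250: 365 days.
Dec 24, 2250 → Dec 24, 2251: 365 days.
Dec 24, 2251 → Dec 24, 2252: 366 days (Feb 29, 2252 is in that span).
Dec 24, 2252 → Jan 24, 2253: 31 days (December has 31).
Jan 24, 2253 → Feb 24, 2253: 31 days (January has 31).
Feb 24, 2253 → Mar 24, 2253: 28 days (February has 28).
Mar 24, 2253 → Mar 29, 2253: 5 days.
Total: 5209 days.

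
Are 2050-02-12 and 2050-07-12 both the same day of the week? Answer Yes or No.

No

From Feb 12, 2050 to Jul 12, 2050 is 150 days.
150 mod 7 = 3, so they are different weekdays.
(Feb 12, 2050 is a Saturday; Jul 12, 2050 is a Tuesday.)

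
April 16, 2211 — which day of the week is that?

Tuesday

Doomsday rule: the anchor day for the 2200s is Friday. For year 11: 11÷12 = 0 r 11, and 11÷4 = 2, so 0+11+2 = 13.
Friday + 13 ≡ Thursday — that's 2211's doomsday.
In April the doomsday date is Apr 4.
Apr 16 is 12 days after Apr 4; 12 mod 7 = 5, so Thursday + 5 = Tuesday.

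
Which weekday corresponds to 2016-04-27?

Doomsday rule: the anchor day for the 2000s is Tuesday. For year 16: 16÷12 = 1 r 4, and 4÷4 = 1, so 1+4+1 = 6.
Tuesday + 6 ≡ Monday — that's 2016's doomsday.
In April the doomsday date is Apr 4.
Apr 27 is 23 days after Apr 4; 23 mod 7 = 2, so Monday + 2 = Wednesday.

Wednesday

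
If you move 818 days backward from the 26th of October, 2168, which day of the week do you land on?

Thursday

Oct 26, 2168 is a Wednesday.
818 mod 7 = 6, so 818 days before a Wednesday is Wednesday − 6 = Thursday.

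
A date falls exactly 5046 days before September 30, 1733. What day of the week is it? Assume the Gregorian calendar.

Thursday

First find the weekday of Sep 30, 1733. Doomsday rule: the anchor day for the 1700s is Sunday. For year 33: 33÷12 = 2 r 9, and 9÷4 = 2, so 2+9+2 = 13.
Sunday + 13 ≡ Saturday — that's 1733's doomsday.
In September the doomsday date is Sep 5.
Sep 30 is 25 days after Sep 5; 25 mod 7 = 4, so Saturday + 4 = Wednesday.
5046 mod 7 = 6, so 5046 days before a Wednesday is Wednesday − 6 = Thursday.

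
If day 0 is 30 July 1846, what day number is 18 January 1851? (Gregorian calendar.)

1633

Jul 30, 1846 → Jul 30, 1847: 365 days.
Jul 30, 1847 → Jul 30, 1848: 366 days (Feb 29, 1848 is in that span).
Jul 30, 1848 → Jul 30, 1849: 365 days.
Jul 30, 1849 → Jul 30, 1850: 365 days.
Jul 30, 1850 → Aug 30, 1850: 31 days (July has 31).
Aug 30, 1850 → Sep 30, 1850: 31 days (August has 31).
Sep 30, 1850 → Oct 30, 1850: 30 days (September has 30).
Oct 30, 1850 → Nov 30, 1850: 31 days (October has 31).
Nov 30, 1850 → Dec 30, 1850: 30 days (November has 30).
Dec 30, 1850 → Jan 18, 1851: 19 days.
Total: 1633 days.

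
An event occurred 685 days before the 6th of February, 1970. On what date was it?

−365 (one year) → Feb 6, 1969 (320 left).
−6 → Jan 31, 1969 (end of Jan, 31 days; 314 left).
−31 → Dec 31, 1968 (end of Dec, 31 days; 283 left).
−31 → Nov 30, 1968 (end of Nov, 30 days; 252 left).
−30 → Oct 31, 1968 (end of Oct, 31 days; 222 left).
−31 → Sep 30, 1968 (end of Sep, 30 days; 191 left).
−30 → Aug 31, 1968 (end of Aug, 31 days; 161 left).
−31 → Jul 31, 1968 (end of Jul, 31 days; 130 left).
−31 → Jun 30, 1968 (end of Jun, 30 days; 99 left).
−30 → May 31, 1968 (end of May, 31 days; 69 left).
−31 → Apr 30, 1968 (end of Apr, 30 days; 38 left).
−30 → Mar 31, 1968 (end of Mar, 31 days; 8 left).
−8 → Mar 23, 1968.

March 23, 1968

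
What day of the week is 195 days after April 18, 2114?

First find the weekday of Apr 18, 2114. Doomsday rule: the anchor day for the 2100s is Sunday. For year 14: 14÷12 = 1 r 2, and 2÷4 = 0, so 1+2+0 = 3.
Sunday + 3 ≡ Wednesday — that's 2114's doomsday.
In April the doomsday date is Apr 4.
Apr 18 is 14 days after Apr 4; 14 mod 7 = 0, so Wednesday + 0 = Wednesday.
195 mod 7 = 6, so 195 days after a Wednesday is Wednesday + 6 = Tuesday.

Tuesday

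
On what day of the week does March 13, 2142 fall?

Tuesday

Doomsday rule: the anchor day for the 2100s is Sunday. For year 42: 42÷12 = 3 r 6, and 6÷4 = 1, so 3+6+1 = 10.
Sunday + 10 ≡ Wednesday — that's 2142's doomsday.
In March the doomsday date is Mar 14.
Mar 13 is 1 day before Mar 14; 1 mod 7 = 1, so Wednesday − 1 = Tuesday.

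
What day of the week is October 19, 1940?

Doomsday rule: the anchor day for the 1900s is Wednesday. For year 40: 40÷12 = 3 r 4, and 4÷4 = 1, so 3+4+1 = 8.
Wednesday + 8 ≡ Thursday — that's 1940's doomsday.
In October the doomsday date is Oct 10.
Oct 19 is 9 days after Oct 10; 9 mod 7 = 2, so Thursday + 2 = Saturday.

Saturday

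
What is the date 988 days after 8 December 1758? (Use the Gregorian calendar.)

+365 (one year) → Dec 8, 1759 (623 left).
+366 (one year; includes Feb 29, 1760) → Dec 8, 1760 (257 left).
Dec has 31 days: +24 → Jan 1, 1761 (233 left).
Jan has 31 days: +31 → Feb 1, 1761 (202 left).
Feb has 28 days: +28 → Mar 1, 1761 (174 left).
Mar has 31 days: +31 → Apr 1, 1761 (143 left).
Apr has 30 days: +30 → May 1, 1761 (113 left).
May has 31 days: +31 → Jun 1, 1761 (82 left).
Jun has 30 days: +30 → Jul 1, 1761 (52 left).
Jul has 31 days: +31 → Aug 1, 1761 (21 left).
+21 → Aug 22, 1761.

August 22, 1761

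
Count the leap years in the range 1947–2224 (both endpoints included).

Multiples of 4 in [1947,2224]: 70.
Of those, multiples of 100: 3 (not leap unless ÷400).
Multiples of 400: 1.
Leap years = 70 − 3 + 1 = 68.

68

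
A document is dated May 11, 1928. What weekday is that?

Friday

Doomsday rule: the anchor day for the 1900s is Wednesday. For year 28: 28÷12 = 2 r 4, and 4÷4 = 1, so 2+4+1 = 7.
Wednesday + 7 ≡ Wednesday — that's 1928's doomsday.
In May the doomsday date is May 9.
May 11 is 2 days after May 9; 2 mod 7 = 2, so Wednesday + 2 = Friday.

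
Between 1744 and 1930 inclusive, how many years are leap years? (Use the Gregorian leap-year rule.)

45

Multiples of 4 in [1744,1930]: 47.
Of those, multiples of 100: 2 (not leap unless ÷400).
Multiples of 400: 0.
Leap years = 47 − 2 + 0 = 45.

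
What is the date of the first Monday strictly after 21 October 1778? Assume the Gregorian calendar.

October 26, 1778

Oct 21, 1778 is a Wednesday.
From Wednesday to the next Monday is 5 days.
Oct 21, 1778 + 5 = Oct 26, 1778.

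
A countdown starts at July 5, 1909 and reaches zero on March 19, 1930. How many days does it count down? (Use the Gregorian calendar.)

Jul 5, 1909 → Jul 5, 1910: 365 days.
Jul 5, 1910 → Jul 5, 1911: 365 days.
Jul 5, 1911 → Jul 5, 1912: 366 days (Feb 29, 1912 is in that span).
Jul 5, 1912 → Jul 5, 1913: 365 days.
Jul 5, 1913 → Jul 5, 1914: 365 days.
Jul 5, 1914 → Jul 5, 1915: 365 days.
Jul 5, 1915 → Jul 5, 1916: 366 days (Feb 29, 1916 is in that span).
Jul 5, 1916 → Jul 5, 1917: 365 days.
Jul 5, 1917 → Jul 5, 1918: 365 days.
Jul 5, 1918 → Jul 5, 1919: 365 days.
Jul 5, 1919 → Jul 5, 1920: 366 days (Feb 29, 1920 is in that span).
Jul 5, 1920 → Jul 5, 1921: 365 days.
Jul 5, 1921 → Jul 5, 1922: 365 days.
Jul 5, 1922 → Jul 5, 1923: 365 days.
Jul 5, 1923 → Jul 5, 1924: 366 days (Feb 29, 1924 is in that span).
Jul 5, 1924 → Jul 5, 1925: 365 days.
Jul 5, 1925 → Jul 5, 1926: 365 days.
Jul 5, 1926 → Jul 5, 1927: 365 days.
Jul 5, 1927 → Jul 5, 1928: 366 days (Feb 29, 1928 is in that span).
Jul 5, 1928 → Jul 5, 1929: 365 days.
Jul 5, 1929 → Aug 5, 1929: 31 days (July has 31).
Aug 5, 1929 → Sep 5, 1929: 31 days (August has 31).
Sep 5, 1929 → Oct 5, 1929: 30 days (September has 30).
Oct 5, 1929 → Nov 5, 1929: 31 days (October has 31).
Nov 5, 1929 → Dec 5, 1929: 30 days (November has 30).
Dec 5, 1929 → Jan 5, 1930: 31 days (December has 31).
Jan 5, 1930 → Feb 5, 1930: 31 days (January has 31).
Feb 5, 1930 → Mar 5, 1930: 28 days (February has 28).
Mar 5, 1930 → Mar 19, 1930: 14 days.
Total: 7562 days.

7562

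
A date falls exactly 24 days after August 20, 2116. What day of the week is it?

Sunday

Aug 20, 2116 is a Thursday.
24 mod 7 = 3, so 24 days after a Thursday is Thursday + 3 = Sunday.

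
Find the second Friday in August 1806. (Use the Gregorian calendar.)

August 8, 1806

August 1, 1806 is a Friday.
The first Friday is therefore August 1 (same day).
The second Friday is 1 + 1×7 = August 8.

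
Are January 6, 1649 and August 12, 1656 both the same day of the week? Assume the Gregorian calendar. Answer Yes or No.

From Jan 6, 1649 to Aug 12, 1656 is 2775 days.
2775 mod 7 = 3, so they are different weekdays.
(Jan 6, 1649 is a Wednesday; Aug 12, 1656 is a Saturday.)

No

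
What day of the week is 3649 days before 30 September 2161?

Sep 30, 2161 is a Wednesday.
3649 mod 7 = 2, so 3649 days before a Wednesday is Wednesday − 2 = Monday.

Monday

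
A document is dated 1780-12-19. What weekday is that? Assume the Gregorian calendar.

Doomsday rule: the anchor day for the 1700s is Sunday. For year 80: 80÷12 = 6 r 8, and 8÷4 = 2, so 6+8+2 = 16.
Sunday + 16 ≡ Tuesday — that's 1780's doomsday.
In December the doomsday date is Dec 12.
Dec 19 is 7 days after Dec 12; 7 mod 7 = 0, so Tuesday + 0 = Tuesday.

Tuesday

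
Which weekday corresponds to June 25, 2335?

Tuesday

Doomsday rule: the anchor day for the 2300s is Wednesday. For year 35: 35÷12 = 2 r 11, and 11÷4 = 2, so 2+11+2 = 15.
Wednesday + 15 ≡ Thursday — that's 2335's doomsday.
In June the doomsday date is Jun 6.
Jun 25 is 19 days after Jun 6; 19 mod 7 = 5, so Thursday + 5 = Tuesday.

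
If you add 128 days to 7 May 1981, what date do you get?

September 12, 1981

May has 31 days: +25 → Jun 1, 1981 (103 left).
Jun has 30 days: +30 → Jul 1, 1981 (73 left).
Jul has 31 days: +31 → Aug 1, 1981 (42 left).
Aug has 31 days: +31 → Sep 1, 1981 (11 left).
+11 → Sep 12, 1981.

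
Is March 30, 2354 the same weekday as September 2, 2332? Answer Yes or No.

No

From Sep 2, 2332 to Mar 30, 2354 is 7879 days.
7879 mod 7 = 4, so they are different weekdays.
(Sep 2, 2332 is a Friday; Mar 30, 2354 is a Tuesday.)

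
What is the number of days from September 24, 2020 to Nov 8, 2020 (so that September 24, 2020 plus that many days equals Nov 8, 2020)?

Sep 24, 2020 → Oct 24, 2020: 30 days (September has 30).
Oct 24, 2020 → Nov 8, 2020: 15 days.
Total: 45 days.

45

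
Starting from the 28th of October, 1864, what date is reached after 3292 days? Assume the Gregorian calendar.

+365 (one year) → Oct 28, 1865 (2927 left).
+365 (one year) → Oct 28, 1866 (2562 left).
+365 (one year) → Oct 28, 1867 (2197 left).
+366 (one year; includes Feb 29, 1868) → Oct 28, 1868 (1831 left).
+365 (one year) → Oct 28, 1869 (1466 left).
+365 (one year) → Oct 28, 1870 (1101 left).
+365 (one year) → Oct 28, 1871 (736 left).
+366 (one year; includes Feb 29, 1872) → Oct 28, 1872 (370 left).
Oct has 31 days: +4 → Nov 1, 1872 (366 left).
Nov has 30 days: +30 → Dec 1, 1872 (336 left).
Dec has 31 days: +31 → Jan 1, 1873 (305 left).
Jan has 31 days: +31 → Feb 1, 1873 (274 left).
Feb has 28 days: +28 → Mar 1, 1873 (246 left).
Mar has 31 days: +31 → Apr 1, 1873 (215 left).
Apr has 30 days: +30 → May 1, 1873 (185 left).
May has 31 days: +31 → Jun 1, 1873 (154 left).
Jun has 30 days: +30 → Jul 1, 1873 (124 left).
Jul has 31 days: +31 → Aug 1, 1873 (93 left).
Aug has 31 days: +31 → Sep 1, 1873 (62 left).
Sep has 30 days: +30 → Oct 1, 1873 (32 left).
Oct has 31 days: +31 → Nov 1, 1873 (1 left).
+1 → Nov 2, 1873.

November 2, 1873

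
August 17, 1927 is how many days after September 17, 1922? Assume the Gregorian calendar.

Sep 17, 1922 → Sep 17, 1923: 365 days.
Sep 17, 1923 → Sep 17, 1924: 366 days (Feb 29, 1924 is in that span).
Sep 17, 1924 → Sep 17, 1925: 365 days.
Sep 17, 1925 → Sep 17, 1926: 365 days.
Sep 17, 1926 → Oct 17, 1926: 30 days (September has 30).
Oct 17, 1926 → Nov 17, 1926: 31 days (October has 31).
Nov 17, 1926 → Dec 17, 1926: 30 days (November has 30).
Dec 17, 1926 → Jan 17, 1927: 31 days (December has 31).
Jan 17, 1927 → Feb 17, 1927: 31 days (January has 31).
Feb 17, 1927 → Mar 17, 1927: 28 days (February has 28).
Mar 17, 1927 → Apr 17, 1927: 31 days (March has 31).
Apr 17, 1927 → May 17, 1927: 30 days (April has 30).
May 17, 1927 → Jun 17, 1927: 31 days (May has 31).
Jun 17, 1927 → Jul 17, 1927: 30 days (June has 30).
Jul 17, 1927 → Aug 17, 1927: 31 days.
Total: 1795 days.

1795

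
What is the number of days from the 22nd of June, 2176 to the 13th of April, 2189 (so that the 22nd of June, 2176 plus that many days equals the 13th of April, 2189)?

4678

Jun 22, 2176 → Jun 22, 2177: 365 days.
Jun 22, 2177 → Jun 22, 2178: 365 days.
Jun 22, 2178 → Jun 22, 2179: 365 days.
Jun 22, 2179 → Jun 22, 2180: 366 days (Feb 29, 2180 is in that span).
Jun 22, 2180 → Jun 22, 2181: 365 days.
Jun 22, 2181 → Jun 22, 2182: 365 days.
Jun 22, 2182 → Jun 22, 2183: 365 days.
Jun 22, 2183 → Jun 22, 2184: 366 days (Feb 29, 2184 is in that span).
Jun 22, 2184 → Jun 22, 2185: 365 days.
Jun 22, 2185 → Jun 22, 2186: 365 days.
Jun 22, 2186 → Jun 22, 2187: 365 days.
Jun 22, 2187 → Jun 22, 2188: 366 days (Feb 29, 2188 is in that span).
Jun 22, 2188 → Jul 22, 2188: 30 days (June has 30).
Jul 22, 2188 → Aug 22, 2188: 31 days (July has 31).
Aug 22, 2188 → Sep 22, 2188: 31 days (August has 31).
Sep 22, 2188 → Oct 22, 2188: 30 days (September has 30).
Oct 22, 2188 → Nov 22, 2188: 31 days (October has 31).
Nov 22, 2188 → Dec 22, 2188: 30 days (November has 30).
Dec 22, 2188 → Jan 22, 2189: 31 days (December has 31).
Jan 22, 2189 → Feb 22, 2189: 31 days (January has 31).
Feb 22, 2189 → Mar 22, 2189: 28 days (February has 28).
Mar 22, 2189 → Apr 13, 2189: 22 days.
Total: 4678 days.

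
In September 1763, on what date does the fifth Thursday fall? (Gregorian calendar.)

September 29, 1763

September 1, 1763 is a Thursday.
The first Thursday is therefore September 1 (same day).
The fifth Thursday is 1 + 4×7 = September 29.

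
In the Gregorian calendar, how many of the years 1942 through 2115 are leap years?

Multiples of 4 in [1942,2115]: 43.
Of those, multiples of 100: 2 (not leap unless ÷400).
Multiples of 400: 1.
Leap years = 43 − 2 + 1 = 42.

42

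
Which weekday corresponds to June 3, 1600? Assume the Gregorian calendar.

Saturday

Doomsday rule: the anchor day for the 1600s is Tuesday. For year 00: 0÷12 = 0 r 0, and 0÷4 = 0, so 0+0+0 = 0.
Tuesday + 0 ≡ Tuesday — that's 1600's doomsday.
In June the doomsday date is Jun 6.
Jun 3 is 3 days before Jun 6; 3 mod 7 = 3, so Tuesday − 3 = Saturday.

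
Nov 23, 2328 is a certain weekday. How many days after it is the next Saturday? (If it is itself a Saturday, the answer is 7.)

1

Nov 23, 2328 is a Friday.
From Friday to the next Saturday is 1 day.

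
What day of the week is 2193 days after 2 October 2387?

Sunday

Oct 2, 2387 is a Friday.
2193 mod 7 = 2, so 2193 days after a Friday is Friday + 2 = Sunday.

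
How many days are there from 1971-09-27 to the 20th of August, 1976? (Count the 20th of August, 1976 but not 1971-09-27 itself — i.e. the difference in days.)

1789

Sep 27, 1971 → Sep 27, 1972: 366 days (Feb 29, 1972 is in that span).
Sep 27, 1972 → Sep 27, 1973: 365 days.
Sep 27, 1973 → Sep 27, 1974: 365 days.
Sep 27, 1974 → Sep 27, 1975: 365 days.
Sep 27, 1975 → Oct 27, 1975: 30 days (September has 30).
Oct 27, 1975 → Nov 27, 1975: 31 days (October has 31).
Nov 27, 1975 → Dec 27, 1975: 30 days (November has 30).
Dec 27, 1975 → Jan 27, 1976: 31 days (December has 31).
Jan 27, 1976 → Feb 27, 1976: 31 days (January has 31).
Feb 27, 1976 → Mar 27, 1976: 29 days (February has 29).
Mar 27, 1976 → Apr 27, 1976: 31 days (March has 31).
Apr 27, 1976 → May 27, 1976: 30 days (April has 30).
May 27, 1976 → Jun 27, 1976: 31 days (May has 31).
Jun 27, 1976 → Jul 27, 1976: 30 days (June has 30).
Jul 27, 1976 → Aug 20, 1976: 24 days.
Total: 1789 days.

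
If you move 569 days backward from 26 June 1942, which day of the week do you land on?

Wednesday

First find the weekday of Jun 26, 1942. Doomsday rule: the anchor day for the 1900s is Wednesday. For year 42: 42÷12 = 3 r 6, and 6÷4 = 1, so 3+6+1 = 10.
Wednesday + 10 ≡ Saturday — that's 1942's doomsday.
In June the doomsday date is Jun 6.
Jun 26 is 20 days after Jun 6; 20 mod 7 = 6, so Saturday + 6 = Friday.
569 mod 7 = 2, so 569 days before a Friday is Friday − 2 = Wednesday.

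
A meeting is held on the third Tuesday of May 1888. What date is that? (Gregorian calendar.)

May 1, 1888 is a Tuesday.
The first Tuesday is therefore May 1 (same day).
The third Tuesday is 1 + 2×7 = May 15.

May 15, 1888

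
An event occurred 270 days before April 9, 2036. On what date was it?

July 14, 2035

−9 → Mar 31, 2036 (end of Mar, 31 days; 261 left).
−31 → Feb 29, 2036 (end of Feb, 29 days; 230 left).
−29 → Jan 31, 2036 (end of Jan, 31 days; 201 left).
−31 → Dec 31, 2035 (end of Dec, 31 days; 170 left).
−31 → Nov 30, 2035 (end of Nov, 30 days; 139 left).
−30 → Oct 31, 2035 (end of Oct, 31 days; 109 left).
−31 → Sep 30, 2035 (end of Sep, 30 days; 78 left).
−30 → Aug 31, 2035 (end of Aug, 31 days; 48 left).
−31 → Jul 31, 2035 (end of Jul, 31 days; 17 left).
−17 → Jul 14, 2035.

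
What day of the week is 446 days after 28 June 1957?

Wednesday

Jun 28, 1957 is a Friday.
446 mod 7 = 5, so 446 days after a Friday is Friday + 5 = Wednesday.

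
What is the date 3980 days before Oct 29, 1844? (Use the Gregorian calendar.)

−366 (one year; includes Feb 29, 1844) → Oct 29, 1843 (3614 left).
−365 (one year) → Oct 29, 1842 (3249 left).
−365 (one year) → Oct 29, 1841 (2884 left).
−365 (one year) → Oct 29, 1840 (2519 left).
−366 (one year; includes Feb 29, 1840) → Oct 29, 1839 (2153 left).
−365 (one year) → Oct 29, 1838 (1788 left).
−365 (one year) → Oct 29, 1837 (1423 left).
−365 (one year) → Oct 29, 1836 (1058 left).
−366 (one year; includes Feb 29, 1836) → Oct 29, 1835 (692 left).
−365 (one year) → Oct 29, 1834 (327 left).
−29 → Sep 30, 1834 (end of Sep, 30 days; 298 left).
−30 → Aug 31, 1834 (end of Aug, 31 days; 268 left).
−31 → Jul 31, 1834 (end of Jul, 31 days; 237 left).
−31 → Jun 30, 1834 (end of Jun, 30 days; 206 left).
−30 → May 31, 1834 (end of May, 31 days; 176 left).
−31 → Apr 30, 1834 (end of Apr, 30 days; 145 left).
−30 → Mar 31, 1834 (end of Mar, 31 days; 115 left).
−31 → Feb 28, 1834 (end of Feb, 28 days; 84 left).
−28 → Jan 31, 1834 (end of Jan, 31 days; 56 left).
−31 → Dec 31, 1833 (end of Dec, 31 days; 25 left).
−25 → Dec 6, 1833.

December 6, 1833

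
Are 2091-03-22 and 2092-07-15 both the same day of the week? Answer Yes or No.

From Mar 22, 2091 to Jul 15, 2092 is 481 days.
481 mod 7 = 5, so they are different weekdays.
(Mar 22, 2091 is a Thursday; Jul 15, 2092 is a Tuesday.)

No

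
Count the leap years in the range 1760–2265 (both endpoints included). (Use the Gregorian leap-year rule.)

123

Multiples of 4 in [1760,2265]: 127.
Of those, multiples of 100: 5 (not leap unless ÷400).
Multiples of 400: 1.
Leap years = 127 − 5 + 1 = 123.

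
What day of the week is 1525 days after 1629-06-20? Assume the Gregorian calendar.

Jun 20, 1629 is a Wednesday.
1525 mod 7 = 6, so 1525 days after a Wednesday is Wednesday + 6 = Tuesday.

Tuesday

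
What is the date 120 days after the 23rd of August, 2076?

Aug has 31 days: +9 → Sep 1, 2076 (111 left).
Sep has 30 days: +30 → Oct 1, 2076 (81 left).
Oct has 31 days: +31 → Nov 1, 2076 (50 left).
Nov has 30 days: +30 → Dec 1, 2076 (20 left).
+20 → Dec 21, 2076.

December 21, 2076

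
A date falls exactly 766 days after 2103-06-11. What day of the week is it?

Thursday

Jun 11, 2103 is a Monday.
766 mod 7 = 3, so 766 days after a Monday is Monday + 3 = Thursday.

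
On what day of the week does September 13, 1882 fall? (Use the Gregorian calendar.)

Wednesday

Doomsday rule: the anchor day for the 1800s is Friday. For year 82: 82÷12 = 6 r 10, and 10÷4 = 2, so 6+10+2 = 18.
Friday + 18 ≡ Tuesday — that's 1882's doomsday.
In September the doomsday date is Sep 5.
Sep 13 is 8 days after Sep 5; 8 mod 7 = 1, so Tuesday + 1 = Wednesday.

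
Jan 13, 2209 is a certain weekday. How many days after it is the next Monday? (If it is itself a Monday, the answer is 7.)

3

Jan 13, 2209 is a Friday.
From Friday to the next Monday is 3 days.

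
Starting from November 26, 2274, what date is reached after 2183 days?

November 17, 2280

+365 (one year) → Nov 26, 2275 (1818 left).
+366 (one year; includes Feb 29, 2276) → Nov 26, 2276 (1452 left).
+365 (one year) → Nov 26, 2277 (1087 left).
+365 (one year) → Nov 26, 2278 (722 left).
+365 (one year) → Nov 26, 2279 (357 left).
Nov has 30 days: +5 → Dec 1, 2279 (352 left).
Dec has 31 days: +31 → Jan 1, 2280 (321 left).
Jan has 31 days: +31 → Feb 1, 2280 (290 left).
Feb has 29 days: +29 → Mar 1, 2280 (261 left).
Mar has 31 days: +31 → Apr 1, 2280 (230 left).
Apr has 30 days: +30 → May 1, 2280 (200 left).
May has 31 days: +31 → Jun 1, 2280 (169 left).
Jun has 30 days: +30 → Jul 1, 2280 (139 left).
Jul has 31 days: +31 → Aug 1, 2280 (108 left).
Aug has 31 days: +31 → Sep 1, 2280 (77 left).
Sep has 30 days: +30 → Oct 1, 2280 (47 left).
Oct has 31 days: +31 → Nov 1, 2280 (16 left).
+16 → Nov 17, 2280.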